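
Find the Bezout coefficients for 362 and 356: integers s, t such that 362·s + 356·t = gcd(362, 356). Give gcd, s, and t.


Euclidean algorithm on (362, 356) — divide until remainder is 0:
  362 = 1 · 356 + 6
  356 = 59 · 6 + 2
  6 = 3 · 2 + 0
gcd(362, 356) = 2.
Track Bezout coefficients alongside the remainders: start with r₀ = 362 = a·1 + b·0 (s = 1, t = 0) and r₁ = 356 = a·0 + b·1 (s = 0, t = 1); each new remainder r_{k+1} = r_{k-1} − q_k·r_k inherits s_{k+1} = s_{k-1} − q_k·s_k, t_{k+1} = t_{k-1} − q_k·t_k, so r_k = a·s_k + b·t_k at every step:
  q = 1: r = 6, s = 1 − 1·0 = 1, t = 0 − 1·1 = -1  (check: 362·1 + 356·(-1) = 6)
  q = 59: r = 2, s = 0 − 59·1 = -59, t = 1 − 59·(-1) = 60  (check: 362·(-59) + 356·60 = 2)
The row with r = 2 (the gcd) gives the Bezout coefficients s = -59, t = 60.
Result: 362 · (-59) + 356 · (60) = 2.

gcd(362, 356) = 2; s = -59, t = 60 (check: 362·(-59) + 356·60 = 2).


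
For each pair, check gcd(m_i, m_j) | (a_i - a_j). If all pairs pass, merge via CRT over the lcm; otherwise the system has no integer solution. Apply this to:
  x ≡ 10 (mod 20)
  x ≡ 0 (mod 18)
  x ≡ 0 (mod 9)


Moduli 20, 18, 9 are not pairwise coprime, so CRT works modulo lcm(m_i) when all pairwise compatibility conditions hold.
Pairwise compatibility: gcd(m_i, m_j) must divide a_i - a_j for every pair.
Merge one congruence at a time:
  Start: x ≡ 10 (mod 20).
  Combine with x ≡ 0 (mod 18): gcd(20, 18) = 2; 0 - 10 = -10, which IS divisible by 2, so compatible.
    Write x = 10 + 20·t and substitute into x ≡ 0 (mod 18): 20·t ≡ 0 − 10 = -10 (mod 18).
    Divide the congruence (and modulus) by g = 2: 10·t ≡ -5 (mod 9).
    Reduce coefficients mod 9: 1·t ≡ 4 (mod 9).
    So t ≡ 4 (mod 9).
    Then x = 10 + 20·4 = 90, valid modulo lcm(20, 18) = 180: x ≡ 90 (mod 180).
  Combine with x ≡ 0 (mod 9): gcd(180, 9) = 9; 0 - 90 = -90, which IS divisible by 9, so compatible.
    Write x = 90 + 180·t and substitute into x ≡ 0 (mod 9): 180·t ≡ 0 − 90 = -90 (mod 9).
    Divide the congruence (and modulus) by g = 9: 20·t ≡ -10 (mod 1).
    Modulo 1 every t works; take t = 0.
    Then x = 90 + 180·0 = 90, valid modulo lcm(180, 9) = 180: x ≡ 90 (mod 180).
Verify: 90 mod 20 = 10, 90 mod 18 = 0, 90 mod 9 = 0.

x ≡ 90 (mod 180).


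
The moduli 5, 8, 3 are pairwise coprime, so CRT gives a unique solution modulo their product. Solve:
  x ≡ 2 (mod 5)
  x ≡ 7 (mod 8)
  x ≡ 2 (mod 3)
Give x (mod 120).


Moduli 5, 8, 3 are pairwise coprime; by CRT there is a unique solution modulo M = 5 · 8 · 3 = 120.
Solve pairwise, accumulating the modulus:
  Start with x ≡ 2 (mod 5).
  Combine with x ≡ 7 (mod 8): since gcd(5, 8) = 1, we get a unique residue mod 40.
    Write x = 2 + 5·t and substitute into x ≡ 7 (mod 8): 5·t ≡ 7 − 2 = 5 (mod 8).
    The inverse of 5 mod 8 is 5 (since 5·5 = 25 = 3·8 + 1), so t ≡ 5·5 = 25 ≡ 1 (mod 8).
    Then x = 2 + 5·1 = 7, valid modulo lcm(5, 8) = 40: x ≡ 7 (mod 40).
  Combine with x ≡ 2 (mod 3): since gcd(40, 3) = 1, we get a unique residue mod 120.
    Write x = 7 + 40·t and substitute into x ≡ 2 (mod 3): 40·t ≡ 2 − 7 = -5 (mod 3).
    Reduce coefficients mod 3: 1·t ≡ 1 (mod 3).
    So t ≡ 1 (mod 3).
    Then x = 7 + 40·1 = 47, valid modulo lcm(40, 3) = 120: x ≡ 47 (mod 120).
Verify: 47 mod 5 = 2 ✓, 47 mod 8 = 7 ✓, 47 mod 3 = 2 ✓.

x ≡ 47 (mod 120).


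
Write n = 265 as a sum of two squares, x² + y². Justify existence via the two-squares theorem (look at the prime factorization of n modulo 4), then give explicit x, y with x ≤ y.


Step 1: Factor n = 265 = 5 · 53.
Step 2: Check the mod-4 condition on each prime factor: 5 ≡ 1 (mod 4), exponent 1; 53 ≡ 1 (mod 4), exponent 1.
All primes ≡ 3 (mod 4) appear to even exponent (or don't appear), so by the two-squares theorem n IS expressible as a sum of two squares.
Step 3: Build a representation. Here n = 5 · 53 is a product of primes ≡ 1 (mod 4). Each prime p ≡ 1 (mod 4) is itself a sum of two squares; find a² by testing p − a² for a perfect square:
  5: 5 − 1² = 4 = 2² ⇒ 5 = 1² + 2².
  53: 53 − 1² = 52, 53 − 2² = 49 = 7² ⇒ 53 = 2² + 7².
  Combine using the Brahmagupta–Fibonacci identity (a² + b²)(c² + d²) = (ac − bd)² + (ad + bc)² = (ac + bd)² + (ad − bc)²:
  5 · 53 = 265: from (1² + 2²)(2² + 7²), take (1·2 − 2·7, 1·7 + 2·2) = (2 − 14, 7 + 4) = (-12, 11); dropping signs (only squares matter) gives (12, 11); check 12² + 11² = 144 + 121 = 265 ✓.
Step 4: Order so x ≤ y and verify: 11² + 12² = 121 + 144 = 265 = n. ✓

n = 265 = 11² + 12² (one valid representation with x ≤ y).


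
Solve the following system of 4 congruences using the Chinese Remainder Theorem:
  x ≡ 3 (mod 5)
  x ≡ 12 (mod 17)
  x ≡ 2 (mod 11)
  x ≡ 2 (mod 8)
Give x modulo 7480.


Product of moduli M = 5 · 17 · 11 · 8 = 7480.
Merge one congruence at a time:
  Start: x ≡ 3 (mod 5).
  Combine with x ≡ 12 (mod 17); new modulus lcm = 85.
    Write x = 3 + 5·t and substitute into x ≡ 12 (mod 17): 5·t ≡ 12 − 3 = 9 (mod 17).
    The inverse of 5 mod 17 is 7 (since 5·7 = 35 = 2·17 + 1), so t ≡ 7·9 = 63 ≡ 12 (mod 17).
    Then x = 3 + 5·12 = 63, valid modulo lcm(5, 17) = 85: x ≡ 63 (mod 85).
  Combine with x ≡ 2 (mod 11); new modulus lcm = 935.
    Write x = 63 + 85·t and substitute into x ≡ 2 (mod 11): 85·t ≡ 2 − 63 = -61 (mod 11).
    Reduce coefficients mod 11: 8·t ≡ 5 (mod 11).
    The inverse of 8 mod 11 is 7 (since 8·7 = 56 = 5·11 + 1), so t ≡ 7·5 = 35 ≡ 2 (mod 11).
    Then x = 63 + 85·2 = 233, valid modulo lcm(85, 11) = 935: x ≡ 233 (mod 935).
  Combine with x ≡ 2 (mod 8); new modulus lcm = 7480.
    Write x = 233 + 935·t and substitute into x ≡ 2 (mod 8): 935·t ≡ 2 − 233 = -231 (mod 8).
    Reduce coefficients mod 8: 7·t ≡ 1 (mod 8).
    The inverse of 7 mod 8 is 7 (since 7·7 = 49 = 6·8 + 1), so t ≡ 7·1 = 7 ≡ 7 (mod 8).
    Then x = 233 + 935·7 = 6778, valid modulo lcm(935, 8) = 7480: x ≡ 6778 (mod 7480).
Verify against each original: 6778 mod 5 = 3, 6778 mod 17 = 12, 6778 mod 11 = 2, 6778 mod 8 = 2.

x ≡ 6778 (mod 7480).


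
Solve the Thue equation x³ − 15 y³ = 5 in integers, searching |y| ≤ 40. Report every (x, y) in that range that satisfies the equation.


The equation is x³ - 15y³ = 5. For fixed y, x³ = 15·y³ + 5, so a solution requires the RHS to be a perfect cube.
Strategy: iterate y from -40 to 40, compute RHS = 15·y³ + 5, and check whether it is a (positive or negative) perfect cube.
Check small values of y:
  y = 0: RHS = 5 is not a perfect cube.
  y = 1: RHS = 20 is not a perfect cube.
  y = -1: RHS = -10 is not a perfect cube.
  y = 2: RHS = 125 = (5)³ ⇒ x = 5 works.
  y = -2: RHS = -115 is not a perfect cube.
  y = 3: RHS = 410 is not a perfect cube.
  y = -3: RHS = -400 is not a perfect cube.
Continuing the search up to |y| = 40 finds no further solutions beyond those listed.
Collected solutions: (5, 2).

Solutions (with |y| ≤ 40): (5, 2).


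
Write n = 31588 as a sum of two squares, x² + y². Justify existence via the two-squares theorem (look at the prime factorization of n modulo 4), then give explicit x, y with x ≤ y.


Step 1: Factor n = 31588 = 2^2 · 53 · 149.
Step 2: Check the mod-4 condition on each prime factor: 2 = 2 (special); 53 ≡ 1 (mod 4), exponent 1; 149 ≡ 1 (mod 4), exponent 1.
All primes ≡ 3 (mod 4) appear to even exponent (or don't appear), so by the two-squares theorem n IS expressible as a sum of two squares.
Step 3: Build a representation. Group n = k² · m with k = 2 and m = 53 · 149 = 7897 (a product of primes ≡ 1 (mod 4)); a representation of m scales to one of n via (k·x)² + (k·y)² = k²(x² + y²). Each prime p ≡ 1 (mod 4) is itself a sum of two squares; find a² by testing p − a² for a perfect square:
  53: 53 − 1² = 52, 53 − 2² = 49 = 7² ⇒ 53 = 2² + 7².
  149: 149 − 1² = 148, 149 − 2² = 145, 149 − 3² = 140, 149 − 4² = 133, 149 − 5² = 124, 149 − 6² = 113, 149 − 7² = 100 = 10² ⇒ 149 = 7² + 10².
  Combine using the Brahmagupta–Fibonacci identity (a² + b²)(c² + d²) = (ac − bd)² + (ad + bc)² = (ac + bd)² + (ad − bc)²:
  53 · 149 = 7897: from (2² + 7²)(7² + 10²), take (2·7 − 7·10, 2·10 + 7·7) = (14 − 70, 20 + 49) = (-56, 69); dropping signs (only squares matter) gives (56, 69); check 56² + 69² = 3136 + 4761 = 7897 ✓.
  Scale by k = 2: (2·56, 2·69) = (112, 138).
Step 4: Order so x ≤ y and verify: 112² + 138² = 12544 + 19044 = 31588 = n. ✓

n = 31588 = 112² + 138² (one valid representation with x ≤ y).


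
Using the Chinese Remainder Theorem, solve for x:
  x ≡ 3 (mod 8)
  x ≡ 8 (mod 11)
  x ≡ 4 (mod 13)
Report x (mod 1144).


Moduli 8, 11, 13 are pairwise coprime; by CRT there is a unique solution modulo M = 8 · 11 · 13 = 1144.
Solve pairwise, accumulating the modulus:
  Start with x ≡ 3 (mod 8).
  Combine with x ≡ 8 (mod 11): since gcd(8, 11) = 1, we get a unique residue mod 88.
    Write x = 3 + 8·t and substitute into x ≡ 8 (mod 11): 8·t ≡ 8 − 3 = 5 (mod 11).
    The inverse of 8 mod 11 is 7 (since 8·7 = 56 = 5·11 + 1), so t ≡ 7·5 = 35 ≡ 2 (mod 11).
    Then x = 3 + 8·2 = 19, valid modulo lcm(8, 11) = 88: x ≡ 19 (mod 88).
  Combine with x ≡ 4 (mod 13): since gcd(88, 13) = 1, we get a unique residue mod 1144.
    Write x = 19 + 88·t and substitute into x ≡ 4 (mod 13): 88·t ≡ 4 − 19 = -15 (mod 13).
    Reduce coefficients mod 13: 10·t ≡ 11 (mod 13).
    The inverse of 10 mod 13 is 4 (since 10·4 = 40 = 3·13 + 1), so t ≡ 4·11 = 44 ≡ 5 (mod 13).
    Then x = 19 + 88·5 = 459, valid modulo lcm(88, 13) = 1144: x ≡ 459 (mod 1144).
Verify: 459 mod 8 = 3 ✓, 459 mod 11 = 8 ✓, 459 mod 13 = 4 ✓.

x ≡ 459 (mod 1144).


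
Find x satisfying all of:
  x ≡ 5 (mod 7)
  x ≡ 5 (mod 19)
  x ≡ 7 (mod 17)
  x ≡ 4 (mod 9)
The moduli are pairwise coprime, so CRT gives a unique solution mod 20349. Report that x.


Product of moduli M = 7 · 19 · 17 · 9 = 20349.
Merge one congruence at a time:
  Start: x ≡ 5 (mod 7).
  Combine with x ≡ 5 (mod 19); new modulus lcm = 133.
    Write x = 5 + 7·t and substitute into x ≡ 5 (mod 19): 7·t ≡ 5 − 5 = 0 (mod 19).
    The inverse of 7 mod 19 is 11 (since 7·11 = 77 = 4·19 + 1), so t ≡ 11·0 = 0 ≡ 0 (mod 19).
    Then x = 5 + 7·0 = 5, valid modulo lcm(7, 19) = 133: x ≡ 5 (mod 133).
  Combine with x ≡ 7 (mod 17); new modulus lcm = 2261.
    Write x = 5 + 133·t and substitute into x ≡ 7 (mod 17): 133·t ≡ 7 − 5 = 2 (mod 17).
    Reduce coefficients mod 17: 14·t ≡ 2 (mod 17).
    The inverse of 14 mod 17 is 11 (since 14·11 = 154 = 9·17 + 1), so t ≡ 11·2 = 22 ≡ 5 (mod 17).
    Then x = 5 + 133·5 = 670, valid modulo lcm(133, 17) = 2261: x ≡ 670 (mod 2261).
  Combine with x ≡ 4 (mod 9); new modulus lcm = 20349.
    Write x = 670 + 2261·t and substitute into x ≡ 4 (mod 9): 2261·t ≡ 4 − 670 = -666 (mod 9).
    Reduce coefficients mod 9: 2·t ≡ 0 (mod 9).
    The inverse of 2 mod 9 is 5 (since 2·5 = 10 = 1·9 + 1), so t ≡ 5·0 = 0 ≡ 0 (mod 9).
    Then x = 670 + 2261·0 = 670, valid modulo lcm(2261, 9) = 20349: x ≡ 670 (mod 20349).
Verify against each original: 670 mod 7 = 5, 670 mod 19 = 5, 670 mod 17 = 7, 670 mod 9 = 4.

x ≡ 670 (mod 20349).


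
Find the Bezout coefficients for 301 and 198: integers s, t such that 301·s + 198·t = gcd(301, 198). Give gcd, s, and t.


Euclidean algorithm on (301, 198) — divide until remainder is 0:
  301 = 1 · 198 + 103
  198 = 1 · 103 + 95
  103 = 1 · 95 + 8
  95 = 11 · 8 + 7
  8 = 1 · 7 + 1
  7 = 7 · 1 + 0
gcd(301, 198) = 1.
Track Bezout coefficients alongside the remainders: start with r₀ = 301 = a·1 + b·0 (s = 1, t = 0) and r₁ = 198 = a·0 + b·1 (s = 0, t = 1); each new remainder r_{k+1} = r_{k-1} − q_k·r_k inherits s_{k+1} = s_{k-1} − q_k·s_k, t_{k+1} = t_{k-1} − q_k·t_k, so r_k = a·s_k + b·t_k at every step:
  q = 1: r = 103, s = 1 − 1·0 = 1, t = 0 − 1·1 = -1  (check: 301·1 + 198·(-1) = 103)
  q = 1: r = 95, s = 0 − 1·1 = -1, t = 1 − 1·(-1) = 2  (check: 301·(-1) + 198·2 = 95)
  q = 1: r = 8, s = 1 − 1·(-1) = 2, t = -1 − 1·2 = -3  (check: 301·2 + 198·(-3) = 8)
  q = 11: r = 7, s = -1 − 11·2 = -23, t = 2 − 11·(-3) = 35  (check: 301·(-23) + 198·35 = 7)
  q = 1: r = 1, s = 2 − 1·(-23) = 25, t = -3 − 1·35 = -38  (check: 301·25 + 198·(-38) = 1)
The row with r = 1 (the gcd) gives the Bezout coefficients s = 25, t = -38.
Result: 301 · (25) + 198 · (-38) = 1.

gcd(301, 198) = 1; s = 25, t = -38 (check: 301·25 + 198·(-38) = 1).


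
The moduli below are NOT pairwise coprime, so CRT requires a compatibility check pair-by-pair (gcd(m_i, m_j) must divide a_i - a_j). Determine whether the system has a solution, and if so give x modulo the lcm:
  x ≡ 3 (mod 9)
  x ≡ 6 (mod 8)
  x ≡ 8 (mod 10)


Moduli 9, 8, 10 are not pairwise coprime, so CRT works modulo lcm(m_i) when all pairwise compatibility conditions hold.
Pairwise compatibility: gcd(m_i, m_j) must divide a_i - a_j for every pair.
Merge one congruence at a time:
  Start: x ≡ 3 (mod 9).
  Combine with x ≡ 6 (mod 8): gcd(9, 8) = 1; 6 - 3 = 3, which IS divisible by 1, so compatible.
    Write x = 3 + 9·t and substitute into x ≡ 6 (mod 8): 9·t ≡ 6 − 3 = 3 (mod 8).
    Reduce coefficients mod 8: 1·t ≡ 3 (mod 8).
    So t ≡ 3 (mod 8).
    Then x = 3 + 9·3 = 30, valid modulo lcm(9, 8) = 72: x ≡ 30 (mod 72).
  Combine with x ≡ 8 (mod 10): gcd(72, 10) = 2; 8 - 30 = -22, which IS divisible by 2, so compatible.
    Write x = 30 + 72·t and substitute into x ≡ 8 (mod 10): 72·t ≡ 8 − 30 = -22 (mod 10).
    Divide the congruence (and modulus) by g = 2: 36·t ≡ -11 (mod 5).
    Reduce coefficients mod 5: 1·t ≡ 4 (mod 5).
    So t ≡ 4 (mod 5).
    Then x = 30 + 72·4 = 318, valid modulo lcm(72, 10) = 360: x ≡ 318 (mod 360).
Verify: 318 mod 9 = 3, 318 mod 8 = 6, 318 mod 10 = 8.

x ≡ 318 (mod 360).


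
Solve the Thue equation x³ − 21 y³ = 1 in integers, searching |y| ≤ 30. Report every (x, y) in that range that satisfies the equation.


The equation is x³ - 21y³ = 1. For fixed y, x³ = 21·y³ + 1, so a solution requires the RHS to be a perfect cube.
Strategy: iterate y from -30 to 30, compute RHS = 21·y³ + 1, and check whether it is a (positive or negative) perfect cube.
Check small values of y:
  y = 0: RHS = 1 = (1)³ ⇒ x = 1 works.
  y = 1: RHS = 22 is not a perfect cube.
  y = -1: RHS = -20 is not a perfect cube.
  y = 2: RHS = 169 is not a perfect cube.
  y = -2: RHS = -167 is not a perfect cube.
  y = 3: RHS = 568 is not a perfect cube.
  y = -3: RHS = -566 is not a perfect cube.
Continuing the search up to |y| = 30 finds no further solutions beyond those listed.
Collected solutions: (1, 0).

Solutions (with |y| ≤ 30): (1, 0).


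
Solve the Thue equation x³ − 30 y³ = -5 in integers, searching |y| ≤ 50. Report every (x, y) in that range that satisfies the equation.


The equation is x³ - 30y³ = -5. For fixed y, x³ = 30·y³ − 5, so a solution requires the RHS to be a perfect cube.
Strategy: iterate y from -50 to 50, compute RHS = 30·y³ − 5, and check whether it is a (positive or negative) perfect cube.
Check small values of y:
  y = 0: RHS = -5 is not a perfect cube.
  y = 1: RHS = 25 is not a perfect cube.
  y = -1: RHS = -35 is not a perfect cube.
  y = 2: RHS = 235 is not a perfect cube.
  y = -2: RHS = -245 is not a perfect cube.
  y = 3: RHS = 805 is not a perfect cube.
  y = -3: RHS = -815 is not a perfect cube.
Continuing the search up to |y| = 50 finds no solutions either.
No (x, y) in the scanned range satisfies the equation.

No integer solutions with |y| ≤ 50.


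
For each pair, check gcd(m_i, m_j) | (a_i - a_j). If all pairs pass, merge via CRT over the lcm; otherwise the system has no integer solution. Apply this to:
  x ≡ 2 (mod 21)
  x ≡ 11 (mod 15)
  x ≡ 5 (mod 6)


Moduli 21, 15, 6 are not pairwise coprime, so CRT works modulo lcm(m_i) when all pairwise compatibility conditions hold.
Pairwise compatibility: gcd(m_i, m_j) must divide a_i - a_j for every pair.
Merge one congruence at a time:
  Start: x ≡ 2 (mod 21).
  Combine with x ≡ 11 (mod 15): gcd(21, 15) = 3; 11 - 2 = 9, which IS divisible by 3, so compatible.
    Write x = 2 + 21·t and substitute into x ≡ 11 (mod 15): 21·t ≡ 11 − 2 = 9 (mod 15).
    Divide the congruence (and modulus) by g = 3: 7·t ≡ 3 (mod 5).
    Reduce coefficients mod 5: 2·t ≡ 3 (mod 5).
    The inverse of 2 mod 5 is 3 (since 2·3 = 6 = 1·5 + 1), so t ≡ 3·3 = 9 ≡ 4 (mod 5).
    Then x = 2 + 21·4 = 86, valid modulo lcm(21, 15) = 105: x ≡ 86 (mod 105).
  Combine with x ≡ 5 (mod 6): gcd(105, 6) = 3; 5 - 86 = -81, which IS divisible by 3, so compatible.
    Write x = 86 + 105·t and substitute into x ≡ 5 (mod 6): 105·t ≡ 5 − 86 = -81 (mod 6).
    Divide the congruence (and modulus) by g = 3: 35·t ≡ -27 (mod 2).
    Reduce coefficients mod 2: 1·t ≡ 1 (mod 2).
    So t ≡ 1 (mod 2).
    Then x = 86 + 105·1 = 191, valid modulo lcm(105, 6) = 210: x ≡ 191 (mod 210).
Verify: 191 mod 21 = 2, 191 mod 15 = 11, 191 mod 6 = 5.

x ≡ 191 (mod 210).


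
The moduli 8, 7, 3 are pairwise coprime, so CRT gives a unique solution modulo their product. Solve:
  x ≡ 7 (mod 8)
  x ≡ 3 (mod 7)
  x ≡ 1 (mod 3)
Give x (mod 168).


Moduli 8, 7, 3 are pairwise coprime; by CRT there is a unique solution modulo M = 8 · 7 · 3 = 168.
Solve pairwise, accumulating the modulus:
  Start with x ≡ 7 (mod 8).
  Combine with x ≡ 3 (mod 7): since gcd(8, 7) = 1, we get a unique residue mod 56.
    Write x = 7 + 8·t and substitute into x ≡ 3 (mod 7): 8·t ≡ 3 − 7 = -4 (mod 7).
    Reduce coefficients mod 7: 1·t ≡ 3 (mod 7).
    So t ≡ 3 (mod 7).
    Then x = 7 + 8·3 = 31, valid modulo lcm(8, 7) = 56: x ≡ 31 (mod 56).
  Combine with x ≡ 1 (mod 3): since gcd(56, 3) = 1, we get a unique residue mod 168.
    Write x = 31 + 56·t and substitute into x ≡ 1 (mod 3): 56·t ≡ 1 − 31 = -30 (mod 3).
    Reduce coefficients mod 3: 2·t ≡ 0 (mod 3).
    The inverse of 2 mod 3 is 2 (since 2·2 = 4 = 1·3 + 1), so t ≡ 2·0 = 0 ≡ 0 (mod 3).
    Then x = 31 + 56·0 = 31, valid modulo lcm(56, 3) = 168: x ≡ 31 (mod 168).
Verify: 31 mod 8 = 7 ✓, 31 mod 7 = 3 ✓, 31 mod 3 = 1 ✓.

x ≡ 31 (mod 168).


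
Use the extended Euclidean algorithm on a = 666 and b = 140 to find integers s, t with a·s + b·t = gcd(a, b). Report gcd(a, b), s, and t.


Euclidean algorithm on (666, 140) — divide until remainder is 0:
  666 = 4 · 140 + 106
  140 = 1 · 106 + 34
  106 = 3 · 34 + 4
  34 = 8 · 4 + 2
  4 = 2 · 2 + 0
gcd(666, 140) = 2.
Track Bezout coefficients alongside the remainders: start with r₀ = 666 = a·1 + b·0 (s = 1, t = 0) and r₁ = 140 = a·0 + b·1 (s = 0, t = 1); each new remainder r_{k+1} = r_{k-1} − q_k·r_k inherits s_{k+1} = s_{k-1} − q_k·s_k, t_{k+1} = t_{k-1} − q_k·t_k, so r_k = a·s_k + b·t_k at every step:
  q = 4: r = 106, s = 1 − 4·0 = 1, t = 0 − 4·1 = -4  (check: 666·1 + 140·(-4) = 106)
  q = 1: r = 34, s = 0 − 1·1 = -1, t = 1 − 1·(-4) = 5  (check: 666·(-1) + 140·5 = 34)
  q = 3: r = 4, s = 1 − 3·(-1) = 4, t = -4 − 3·5 = -19  (check: 666·4 + 140·(-19) = 4)
  q = 8: r = 2, s = -1 − 8·4 = -33, t = 5 − 8·(-19) = 157  (check: 666·(-33) + 140·157 = 2)
The row with r = 2 (the gcd) gives the Bezout coefficients s = -33, t = 157.
Result: 666 · (-33) + 140 · (157) = 2.

gcd(666, 140) = 2; s = -33, t = 157 (check: 666·(-33) + 140·157 = 2).


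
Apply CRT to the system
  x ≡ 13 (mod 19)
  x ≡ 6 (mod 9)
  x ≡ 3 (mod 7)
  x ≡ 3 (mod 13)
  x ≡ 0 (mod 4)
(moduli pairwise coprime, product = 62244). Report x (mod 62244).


Product of moduli M = 19 · 9 · 7 · 13 · 4 = 62244.
Merge one congruence at a time:
  Start: x ≡ 13 (mod 19).
  Combine with x ≡ 6 (mod 9); new modulus lcm = 171.
    Write x = 13 + 19·t and substitute into x ≡ 6 (mod 9): 19·t ≡ 6 − 13 = -7 (mod 9).
    Reduce coefficients mod 9: 1·t ≡ 2 (mod 9).
    So t ≡ 2 (mod 9).
    Then x = 13 + 19·2 = 51, valid modulo lcm(19, 9) = 171: x ≡ 51 (mod 171).
  Combine with x ≡ 3 (mod 7); new modulus lcm = 1197.
    Write x = 51 + 171·t and substitute into x ≡ 3 (mod 7): 171·t ≡ 3 − 51 = -48 (mod 7).
    Reduce coefficients mod 7: 3·t ≡ 1 (mod 7).
    The inverse of 3 mod 7 is 5 (since 3·5 = 15 = 2·7 + 1), so t ≡ 5·1 = 5 ≡ 5 (mod 7).
    Then x = 51 + 171·5 = 906, valid modulo lcm(171, 7) = 1197: x ≡ 906 (mod 1197).
  Combine with x ≡ 3 (mod 13); new modulus lcm = 15561.
    Write x = 906 + 1197·t and substitute into x ≡ 3 (mod 13): 1197·t ≡ 3 − 906 = -903 (mod 13).
    Reduce coefficients mod 13: 1·t ≡ 7 (mod 13).
    So t ≡ 7 (mod 13).
    Then x = 906 + 1197·7 = 9285, valid modulo lcm(1197, 13) = 15561: x ≡ 9285 (mod 15561).
  Combine with x ≡ 0 (mod 4); new modulus lcm = 62244.
    Write x = 9285 + 15561·t and substitute into x ≡ 0 (mod 4): 15561·t ≡ 0 − 9285 = -9285 (mod 4).
    Reduce coefficients mod 4: 1·t ≡ 3 (mod 4).
    So t ≡ 3 (mod 4).
    Then x = 9285 + 15561·3 = 55968, valid modulo lcm(15561, 4) = 62244: x ≡ 55968 (mod 62244).
Verify against each original: 55968 mod 19 = 13, 55968 mod 9 = 6, 55968 mod 7 = 3, 55968 mod 13 = 3, 55968 mod 4 = 0.

x ≡ 55968 (mod 62244).


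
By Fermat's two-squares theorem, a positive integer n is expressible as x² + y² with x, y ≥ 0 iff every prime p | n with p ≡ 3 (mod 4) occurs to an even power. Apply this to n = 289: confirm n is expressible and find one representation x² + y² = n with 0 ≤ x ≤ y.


Step 1: Factor n = 289 = 17^2.
Step 2: Check the mod-4 condition on each prime factor: 17 ≡ 1 (mod 4), exponent 2.
All primes ≡ 3 (mod 4) appear to even exponent (or don't appear), so by the two-squares theorem n IS expressible as a sum of two squares.
Step 3: Build a representation. Here n = 17 · 17 is a product of primes ≡ 1 (mod 4). Each prime p ≡ 1 (mod 4) is itself a sum of two squares; find a² by testing p − a² for a perfect square:
  17: 17 − 1² = 16 = 4² ⇒ 17 = 1² + 4².
  Combine using the Brahmagupta–Fibonacci identity (a² + b²)(c² + d²) = (ac − bd)² + (ad + bc)² = (ac + bd)² + (ad − bc)²:
  17 · 17 = 289: from (1² + 4²)(1² + 4²), take (1·1 − 4·4, 1·4 + 4·1) = (1 − 16, 4 + 4) = (-15, 8); dropping signs (only squares matter) gives (15, 8); check 15² + 8² = 225 + 64 = 289 ✓.
Step 4: Order so x ≤ y and verify: 8² + 15² = 64 + 225 = 289 = n. ✓

n = 289 = 8² + 15² (one valid representation with x ≤ y).


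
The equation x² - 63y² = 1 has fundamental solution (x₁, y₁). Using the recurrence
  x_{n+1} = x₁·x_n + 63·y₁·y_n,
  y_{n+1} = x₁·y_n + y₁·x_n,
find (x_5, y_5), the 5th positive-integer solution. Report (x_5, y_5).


Step 1: Find the fundamental solution (x₁, y₁) of x² - 63y² = 1.
  Expand √63 as a continued fraction. a₀ = ⌊√63⌋ = 7; iterate m_{k+1} = d_k·a_k − m_k, d_{k+1} = (63 − m_{k+1}²)/d_k, a_{k+1} = ⌊(a₀ + m_{k+1})/d_{k+1}⌋ (starting m₀ = 0, d₀ = 1), with convergents p_k = a_k·p_{k-1} + p_{k-2}, q_k = a_k·q_{k-1} + q_{k-2} (p₋₁ = 1, q₋₁ = 0):
  k = 0: a₀ = 7; p₀/q₀ = 7/1; p₀² − 63·q₀² = 49 − 63 = -14.
  k = 1: m = 7, d = 14, a = ⌊(7 + 7)/14⌋ = 1; p/q = (1·7 + 1)/(1·1 + 0) = 8/1; p² − 63·q² = 64 − 63 = 1.
  The first convergent with p² − 63·q² = 1 gives the fundamental solution (x₁, y₁) = (8, 1).
Step 2: Apply the recurrence (x_{n+1}, y_{n+1}) = (x₁x_n + 63y₁y_n, x₁y_n + y₁x_n) repeatedly.
  From (x_1, y_1) = (8, 1): x_2 = 8·8 + 63·1·1 = 127; y_2 = 8·1 + 1·8 = 16.
  From (x_2, y_2) = (127, 16): x_3 = 8·127 + 63·1·16 = 2024; y_3 = 8·16 + 1·127 = 255.
  From (x_3, y_3) = (2024, 255): x_4 = 8·2024 + 63·1·255 = 32257; y_4 = 8·255 + 1·2024 = 4064.
  From (x_4, y_4) = (32257, 4064): x_5 = 8·32257 + 63·1·4064 = 514088; y_5 = 8·4064 + 1·32257 = 64769.
Step 3: Verify x_5² - 63·y_5² = 264286471744 - 264286471743 = 1 (should be 1). ✓

(x_1, y_1) = (8, 1); (x_5, y_5) = (514088, 64769).


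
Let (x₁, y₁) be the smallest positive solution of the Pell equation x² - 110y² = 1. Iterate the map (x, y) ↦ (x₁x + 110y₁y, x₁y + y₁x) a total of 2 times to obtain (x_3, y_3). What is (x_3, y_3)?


Step 1: Find the fundamental solution (x₁, y₁) of x² - 110y² = 1.
  Expand √110 as a continued fraction. a₀ = ⌊√110⌋ = 10; iterate m_{k+1} = d_k·a_k − m_k, d_{k+1} = (110 − m_{k+1}²)/d_k, a_{k+1} = ⌊(a₀ + m_{k+1})/d_{k+1}⌋ (starting m₀ = 0, d₀ = 1), with convergents p_k = a_k·p_{k-1} + p_{k-2}, q_k = a_k·q_{k-1} + q_{k-2} (p₋₁ = 1, q₋₁ = 0):
  k = 0: a₀ = 10; p₀/q₀ = 10/1; p₀² − 110·q₀² = 100 − 110 = -10.
  k = 1: m = 10, d = 10, a = ⌊(10 + 10)/10⌋ = 2; p/q = (2·10 + 1)/(2·1 + 0) = 21/2; p² − 110·q² = 441 − 440 = 1.
  The first convergent with p² − 110·q² = 1 gives the fundamental solution (x₁, y₁) = (21, 2).
Step 2: Apply the recurrence (x_{n+1}, y_{n+1}) = (x₁x_n + 110y₁y_n, x₁y_n + y₁x_n) repeatedly.
  From (x_1, y_1) = (21, 2): x_2 = 21·21 + 110·2·2 = 881; y_2 = 21·2 + 2·21 = 84.
  From (x_2, y_2) = (881, 84): x_3 = 21·881 + 110·2·84 = 36981; y_3 = 21·84 + 2·881 = 3526.
Step 3: Verify x_3² - 110·y_3² = 1367594361 - 1367594360 = 1 (should be 1). ✓

(x_1, y_1) = (21, 2); (x_3, y_3) = (36981, 3526).


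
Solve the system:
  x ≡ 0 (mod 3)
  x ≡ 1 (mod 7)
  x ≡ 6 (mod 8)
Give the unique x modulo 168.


Moduli 3, 7, 8 are pairwise coprime; by CRT there is a unique solution modulo M = 3 · 7 · 8 = 168.
Solve pairwise, accumulating the modulus:
  Start with x ≡ 0 (mod 3).
  Combine with x ≡ 1 (mod 7): since gcd(3, 7) = 1, we get a unique residue mod 21.
    Write x = 0 + 3·t and substitute into x ≡ 1 (mod 7): 3·t ≡ 1 − 0 = 1 (mod 7).
    The inverse of 3 mod 7 is 5 (since 3·5 = 15 = 2·7 + 1), so t ≡ 5·1 = 5 ≡ 5 (mod 7).
    Then x = 0 + 3·5 = 15, valid modulo lcm(3, 7) = 21: x ≡ 15 (mod 21).
  Combine with x ≡ 6 (mod 8): since gcd(21, 8) = 1, we get a unique residue mod 168.
    Write x = 15 + 21·t and substitute into x ≡ 6 (mod 8): 21·t ≡ 6 − 15 = -9 (mod 8).
    Reduce coefficients mod 8: 5·t ≡ 7 (mod 8).
    The inverse of 5 mod 8 is 5 (since 5·5 = 25 = 3·8 + 1), so t ≡ 5·7 = 35 ≡ 3 (mod 8).
    Then x = 15 + 21·3 = 78, valid modulo lcm(21, 8) = 168: x ≡ 78 (mod 168).
Verify: 78 mod 3 = 0 ✓, 78 mod 7 = 1 ✓, 78 mod 8 = 6 ✓.

x ≡ 78 (mod 168).


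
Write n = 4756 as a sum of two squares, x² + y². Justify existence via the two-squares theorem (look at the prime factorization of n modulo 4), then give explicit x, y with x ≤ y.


Step 1: Factor n = 4756 = 2^2 · 29 · 41.
Step 2: Check the mod-4 condition on each prime factor: 2 = 2 (special); 29 ≡ 1 (mod 4), exponent 1; 41 ≡ 1 (mod 4), exponent 1.
All primes ≡ 3 (mod 4) appear to even exponent (or don't appear), so by the two-squares theorem n IS expressible as a sum of two squares.
Step 3: Build a representation. Group n = k² · m with k = 2 and m = 29 · 41 = 1189 (a product of primes ≡ 1 (mod 4)); a representation of m scales to one of n via (k·x)² + (k·y)² = k²(x² + y²). Each prime p ≡ 1 (mod 4) is itself a sum of two squares; find a² by testing p − a² for a perfect square:
  29: 29 − 1² = 28, 29 − 2² = 25 = 5² ⇒ 29 = 2² + 5².
  41: 41 − 1² = 40, 41 − 2² = 37, 41 − 3² = 32, 41 − 4² = 25 = 5² ⇒ 41 = 4² + 5².
  Combine using the Brahmagupta–Fibonacci identity (a² + b²)(c² + d²) = (ac − bd)² + (ad + bc)² = (ac + bd)² + (ad − bc)²:
  29 · 41 = 1189: from (2² + 5²)(4² + 5²), take (2·4 − 5·5, 2·5 + 5·4) = (8 − 25, 10 + 20) = (-17, 30); dropping signs (only squares matter) gives (17, 30); check 17² + 30² = 289 + 900 = 1189 ✓.
  Scale by k = 2: (2·17, 2·30) = (34, 60).
Step 4: Order so x ≤ y and verify: 34² + 60² = 1156 + 3600 = 4756 = n. ✓

n = 4756 = 34² + 60² (one valid representation with x ≤ y).


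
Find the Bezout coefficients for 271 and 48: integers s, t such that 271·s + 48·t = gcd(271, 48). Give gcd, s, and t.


Euclidean algorithm on (271, 48) — divide until remainder is 0:
  271 = 5 · 48 + 31
  48 = 1 · 31 + 17
  31 = 1 · 17 + 14
  17 = 1 · 14 + 3
  14 = 4 · 3 + 2
  3 = 1 · 2 + 1
  2 = 2 · 1 + 0
gcd(271, 48) = 1.
Track Bezout coefficients alongside the remainders: start with r₀ = 271 = a·1 + b·0 (s = 1, t = 0) and r₁ = 48 = a·0 + b·1 (s = 0, t = 1); each new remainder r_{k+1} = r_{k-1} − q_k·r_k inherits s_{k+1} = s_{k-1} − q_k·s_k, t_{k+1} = t_{k-1} − q_k·t_k, so r_k = a·s_k + b·t_k at every step:
  q = 5: r = 31, s = 1 − 5·0 = 1, t = 0 − 5·1 = -5  (check: 271·1 + 48·(-5) = 31)
  q = 1: r = 17, s = 0 − 1·1 = -1, t = 1 − 1·(-5) = 6  (check: 271·(-1) + 48·6 = 17)
  q = 1: r = 14, s = 1 − 1·(-1) = 2, t = -5 − 1·6 = -11  (check: 271·2 + 48·(-11) = 14)
  q = 1: r = 3, s = -1 − 1·2 = -3, t = 6 − 1·(-11) = 17  (check: 271·(-3) + 48·17 = 3)
  q = 4: r = 2, s = 2 − 4·(-3) = 14, t = -11 − 4·17 = -79  (check: 271·14 + 48·(-79) = 2)
  q = 1: r = 1, s = -3 − 1·14 = -17, t = 17 − 1·(-79) = 96  (check: 271·(-17) + 48·96 = 1)
The row with r = 1 (the gcd) gives the Bezout coefficients s = -17, t = 96.
Result: 271 · (-17) + 48 · (96) = 1.

gcd(271, 48) = 1; s = -17, t = 96 (check: 271·(-17) + 48·96 = 1).


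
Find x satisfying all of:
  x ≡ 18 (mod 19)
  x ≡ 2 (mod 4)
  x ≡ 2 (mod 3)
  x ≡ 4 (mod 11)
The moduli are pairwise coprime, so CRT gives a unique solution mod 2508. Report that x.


Product of moduli M = 19 · 4 · 3 · 11 = 2508.
Merge one congruence at a time:
  Start: x ≡ 18 (mod 19).
  Combine with x ≡ 2 (mod 4); new modulus lcm = 76.
    Write x = 18 + 19·t and substitute into x ≡ 2 (mod 4): 19·t ≡ 2 − 18 = -16 (mod 4).
    Reduce coefficients mod 4: 3·t ≡ 0 (mod 4).
    The inverse of 3 mod 4 is 3 (since 3·3 = 9 = 2·4 + 1), so t ≡ 3·0 = 0 ≡ 0 (mod 4).
    Then x = 18 + 19·0 = 18, valid modulo lcm(19, 4) = 76: x ≡ 18 (mod 76).
  Combine with x ≡ 2 (mod 3); new modulus lcm = 228.
    Write x = 18 + 76·t and substitute into x ≡ 2 (mod 3): 76·t ≡ 2 − 18 = -16 (mod 3).
    Reduce coefficients mod 3: 1·t ≡ 2 (mod 3).
    So t ≡ 2 (mod 3).
    Then x = 18 + 76·2 = 170, valid modulo lcm(76, 3) = 228: x ≡ 170 (mod 228).
  Combine with x ≡ 4 (mod 11); new modulus lcm = 2508.
    Write x = 170 + 228·t and substitute into x ≡ 4 (mod 11): 228·t ≡ 4 − 170 = -166 (mod 11).
    Reduce coefficients mod 11: 8·t ≡ 10 (mod 11).
    The inverse of 8 mod 11 is 7 (since 8·7 = 56 = 5·11 + 1), so t ≡ 7·10 = 70 ≡ 4 (mod 11).
    Then x = 170 + 228·4 = 1082, valid modulo lcm(228, 11) = 2508: x ≡ 1082 (mod 2508).
Verify against each original: 1082 mod 19 = 18, 1082 mod 4 = 2, 1082 mod 3 = 2, 1082 mod 11 = 4.

x ≡ 1082 (mod 2508).


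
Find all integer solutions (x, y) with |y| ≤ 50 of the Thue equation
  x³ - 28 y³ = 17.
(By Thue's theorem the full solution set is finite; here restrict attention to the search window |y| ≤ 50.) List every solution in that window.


The equation is x³ - 28y³ = 17. For fixed y, x³ = 28·y³ + 17, so a solution requires the RHS to be a perfect cube.
Strategy: iterate y from -50 to 50, compute RHS = 28·y³ + 17, and check whether it is a (positive or negative) perfect cube.
Check small values of y:
  y = 0: RHS = 17 is not a perfect cube.
  y = 1: RHS = 45 is not a perfect cube.
  y = -1: RHS = -11 is not a perfect cube.
  y = 2: RHS = 241 is not a perfect cube.
  y = -2: RHS = -207 is not a perfect cube.
  y = 3: RHS = 773 is not a perfect cube.
  y = -3: RHS = -739 is not a perfect cube.
Continuing the search up to |y| = 50 finds no solutions either.
No (x, y) in the scanned range satisfies the equation.

No integer solutions with |y| ≤ 50.


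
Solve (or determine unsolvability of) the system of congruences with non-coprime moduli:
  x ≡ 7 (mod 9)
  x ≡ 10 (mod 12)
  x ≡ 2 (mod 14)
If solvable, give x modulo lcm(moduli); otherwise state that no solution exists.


Moduli 9, 12, 14 are not pairwise coprime, so CRT works modulo lcm(m_i) when all pairwise compatibility conditions hold.
Pairwise compatibility: gcd(m_i, m_j) must divide a_i - a_j for every pair.
Merge one congruence at a time:
  Start: x ≡ 7 (mod 9).
  Combine with x ≡ 10 (mod 12): gcd(9, 12) = 3; 10 - 7 = 3, which IS divisible by 3, so compatible.
    Write x = 7 + 9·t and substitute into x ≡ 10 (mod 12): 9·t ≡ 10 − 7 = 3 (mod 12).
    Divide the congruence (and modulus) by g = 3: 3·t ≡ 1 (mod 4).
    The inverse of 3 mod 4 is 3 (since 3·3 = 9 = 2·4 + 1), so t ≡ 3·1 = 3 ≡ 3 (mod 4).
    Then x = 7 + 9·3 = 34, valid modulo lcm(9, 12) = 36: x ≡ 34 (mod 36).
  Combine with x ≡ 2 (mod 14): gcd(36, 14) = 2; 2 - 34 = -32, which IS divisible by 2, so compatible.
    Write x = 34 + 36·t and substitute into x ≡ 2 (mod 14): 36·t ≡ 2 − 34 = -32 (mod 14).
    Divide the congruence (and modulus) by g = 2: 18·t ≡ -16 (mod 7).
    Reduce coefficients mod 7: 4·t ≡ 5 (mod 7).
    The inverse of 4 mod 7 is 2 (since 4·2 = 8 = 1·7 + 1), so t ≡ 2·5 = 10 ≡ 3 (mod 7).
    Then x = 34 + 36·3 = 142, valid modulo lcm(36, 14) = 252: x ≡ 142 (mod 252).
Verify: 142 mod 9 = 7, 142 mod 12 = 10, 142 mod 14 = 2.

x ≡ 142 (mod 252).


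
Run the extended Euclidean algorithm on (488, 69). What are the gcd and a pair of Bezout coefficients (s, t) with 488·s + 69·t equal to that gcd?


Euclidean algorithm on (488, 69) — divide until remainder is 0:
  488 = 7 · 69 + 5
  69 = 13 · 5 + 4
  5 = 1 · 4 + 1
  4 = 4 · 1 + 0
gcd(488, 69) = 1.
Track Bezout coefficients alongside the remainders: start with r₀ = 488 = a·1 + b·0 (s = 1, t = 0) and r₁ = 69 = a·0 + b·1 (s = 0, t = 1); each new remainder r_{k+1} = r_{k-1} − q_k·r_k inherits s_{k+1} = s_{k-1} − q_k·s_k, t_{k+1} = t_{k-1} − q_k·t_k, so r_k = a·s_k + b·t_k at every step:
  q = 7: r = 5, s = 1 − 7·0 = 1, t = 0 − 7·1 = -7  (check: 488·1 + 69·(-7) = 5)
  q = 13: r = 4, s = 0 − 13·1 = -13, t = 1 − 13·(-7) = 92  (check: 488·(-13) + 69·92 = 4)
  q = 1: r = 1, s = 1 − 1·(-13) = 14, t = -7 − 1·92 = -99  (check: 488·14 + 69·(-99) = 1)
The row with r = 1 (the gcd) gives the Bezout coefficients s = 14, t = -99.
Result: 488 · (14) + 69 · (-99) = 1.

gcd(488, 69) = 1; s = 14, t = -99 (check: 488·14 + 69·(-99) = 1).


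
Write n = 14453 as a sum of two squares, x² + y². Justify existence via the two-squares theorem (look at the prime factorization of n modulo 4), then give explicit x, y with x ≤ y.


Step 1: Factor n = 14453 = 97 · 149.
Step 2: Check the mod-4 condition on each prime factor: 97 ≡ 1 (mod 4), exponent 1; 149 ≡ 1 (mod 4), exponent 1.
All primes ≡ 3 (mod 4) appear to even exponent (or don't appear), so by the two-squares theorem n IS expressible as a sum of two squares.
Step 3: Build a representation. Here n = 97 · 149 is a product of primes ≡ 1 (mod 4). Each prime p ≡ 1 (mod 4) is itself a sum of two squares; find a² by testing p − a² for a perfect square:
  97: 97 − 1² = 96, 97 − 2² = 93, 97 − 3² = 88, 97 − 4² = 81 = 9² ⇒ 97 = 4² + 9².
  149: 149 − 1² = 148, 149 − 2² = 145, 149 − 3² = 140, 149 − 4² = 133, 149 − 5² = 124, 149 − 6² = 113, 149 − 7² = 100 = 10² ⇒ 149 = 7² + 10².
  Combine using the Brahmagupta–Fibonacci identity (a² + b²)(c² + d²) = (ac − bd)² + (ad + bc)² = (ac + bd)² + (ad − bc)²:
  97 · 149 = 14453: from (4² + 9²)(7² + 10²), take (4·7 − 9·10, 4·10 + 9·7) = (28 − 90, 40 + 63) = (-62, 103); dropping signs (only squares matter) gives (62, 103); check 62² + 103² = 3844 + 10609 = 14453 ✓.
Step 4: Order so x ≤ y and verify: 62² + 103² = 3844 + 10609 = 14453 = n. ✓

n = 14453 = 62² + 103² (one valid representation with x ≤ y).


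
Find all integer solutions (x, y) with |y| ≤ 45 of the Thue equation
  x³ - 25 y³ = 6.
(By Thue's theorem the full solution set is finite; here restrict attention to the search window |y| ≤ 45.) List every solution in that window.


The equation is x³ - 25y³ = 6. For fixed y, x³ = 25·y³ + 6, so a solution requires the RHS to be a perfect cube.
Strategy: iterate y from -45 to 45, compute RHS = 25·y³ + 6, and check whether it is a (positive or negative) perfect cube.
Check small values of y:
  y = 0: RHS = 6 is not a perfect cube.
  y = 1: RHS = 31 is not a perfect cube.
  y = -1: RHS = -19 is not a perfect cube.
  y = 2: RHS = 206 is not a perfect cube.
  y = -2: RHS = -194 is not a perfect cube.
  y = 3: RHS = 681 is not a perfect cube.
  y = -3: RHS = -669 is not a perfect cube.
Continuing the search up to |y| = 45 finds no solutions either.
No (x, y) in the scanned range satisfies the equation.

No integer solutions with |y| ≤ 45.


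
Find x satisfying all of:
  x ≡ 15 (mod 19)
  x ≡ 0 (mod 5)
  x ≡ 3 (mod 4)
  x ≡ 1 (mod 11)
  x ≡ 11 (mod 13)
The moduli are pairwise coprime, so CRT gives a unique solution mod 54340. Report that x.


Product of moduli M = 19 · 5 · 4 · 11 · 13 = 54340.
Merge one congruence at a time:
  Start: x ≡ 15 (mod 19).
  Combine with x ≡ 0 (mod 5); new modulus lcm = 95.
    Write x = 15 + 19·t and substitute into x ≡ 0 (mod 5): 19·t ≡ 0 − 15 = -15 (mod 5).
    Reduce coefficients mod 5: 4·t ≡ 0 (mod 5).
    The inverse of 4 mod 5 is 4 (since 4·4 = 16 = 3·5 + 1), so t ≡ 4·0 = 0 ≡ 0 (mod 5).
    Then x = 15 + 19·0 = 15, valid modulo lcm(19, 5) = 95: x ≡ 15 (mod 95).
  Combine with x ≡ 3 (mod 4); new modulus lcm = 380.
    Write x = 15 + 95·t and substitute into x ≡ 3 (mod 4): 95·t ≡ 3 − 15 = -12 (mod 4).
    Reduce coefficients mod 4: 3·t ≡ 0 (mod 4).
    The inverse of 3 mod 4 is 3 (since 3·3 = 9 = 2·4 + 1), so t ≡ 3·0 = 0 ≡ 0 (mod 4).
    Then x = 15 + 95·0 = 15, valid modulo lcm(95, 4) = 380: x ≡ 15 (mod 380).
  Combine with x ≡ 1 (mod 11); new modulus lcm = 4180.
    Write x = 15 + 380·t and substitute into x ≡ 1 (mod 11): 380·t ≡ 1 − 15 = -14 (mod 11).
    Reduce coefficients mod 11: 6·t ≡ 8 (mod 11).
    The inverse of 6 mod 11 is 2 (since 6·2 = 12 = 1·11 + 1), so t ≡ 2·8 = 16 ≡ 5 (mod 11).
    Then x = 15 + 380·5 = 1915, valid modulo lcm(380, 11) = 4180: x ≡ 1915 (mod 4180).
  Combine with x ≡ 11 (mod 13); new modulus lcm = 54340.
    Write x = 1915 + 4180·t and substitute into x ≡ 11 (mod 13): 4180·t ≡ 11 − 1915 = -1904 (mod 13).
    Reduce coefficients mod 13: 7·t ≡ 7 (mod 13).
    The inverse of 7 mod 13 is 2 (since 7·2 = 14 = 1·13 + 1), so t ≡ 2·7 = 14 ≡ 1 (mod 13).
    Then x = 1915 + 4180·1 = 6095, valid modulo lcm(4180, 13) = 54340: x ≡ 6095 (mod 54340).
Verify against each original: 6095 mod 19 = 15, 6095 mod 5 = 0, 6095 mod 4 = 3, 6095 mod 11 = 1, 6095 mod 13 = 11.

x ≡ 6095 (mod 54340).


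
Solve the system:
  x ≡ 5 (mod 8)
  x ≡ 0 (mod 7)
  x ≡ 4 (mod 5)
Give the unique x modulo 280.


Moduli 8, 7, 5 are pairwise coprime; by CRT there is a unique solution modulo M = 8 · 7 · 5 = 280.
Solve pairwise, accumulating the modulus:
  Start with x ≡ 5 (mod 8).
  Combine with x ≡ 0 (mod 7): since gcd(8, 7) = 1, we get a unique residue mod 56.
    Write x = 5 + 8·t and substitute into x ≡ 0 (mod 7): 8·t ≡ 0 − 5 = -5 (mod 7).
    Reduce coefficients mod 7: 1·t ≡ 2 (mod 7).
    So t ≡ 2 (mod 7).
    Then x = 5 + 8·2 = 21, valid modulo lcm(8, 7) = 56: x ≡ 21 (mod 56).
  Combine with x ≡ 4 (mod 5): since gcd(56, 5) = 1, we get a unique residue mod 280.
    Write x = 21 + 56·t and substitute into x ≡ 4 (mod 5): 56·t ≡ 4 − 21 = -17 (mod 5).
    Reduce coefficients mod 5: 1·t ≡ 3 (mod 5).
    So t ≡ 3 (mod 5).
    Then x = 21 + 56·3 = 189, valid modulo lcm(56, 5) = 280: x ≡ 189 (mod 280).
Verify: 189 mod 8 = 5 ✓, 189 mod 7 = 0 ✓, 189 mod 5 = 4 ✓.

x ≡ 189 (mod 280).


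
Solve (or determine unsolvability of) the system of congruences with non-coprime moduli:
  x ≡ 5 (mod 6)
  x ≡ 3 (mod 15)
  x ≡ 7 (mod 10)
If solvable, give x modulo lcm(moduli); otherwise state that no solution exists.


Moduli 6, 15, 10 are not pairwise coprime, so CRT works modulo lcm(m_i) when all pairwise compatibility conditions hold.
Pairwise compatibility: gcd(m_i, m_j) must divide a_i - a_j for every pair.
Merge one congruence at a time:
  Start: x ≡ 5 (mod 6).
  Combine with x ≡ 3 (mod 15): gcd(6, 15) = 3, and 3 - 5 = -2 is NOT divisible by 3.
    ⇒ system is inconsistent (no integer solution).

No solution (the system is inconsistent).
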